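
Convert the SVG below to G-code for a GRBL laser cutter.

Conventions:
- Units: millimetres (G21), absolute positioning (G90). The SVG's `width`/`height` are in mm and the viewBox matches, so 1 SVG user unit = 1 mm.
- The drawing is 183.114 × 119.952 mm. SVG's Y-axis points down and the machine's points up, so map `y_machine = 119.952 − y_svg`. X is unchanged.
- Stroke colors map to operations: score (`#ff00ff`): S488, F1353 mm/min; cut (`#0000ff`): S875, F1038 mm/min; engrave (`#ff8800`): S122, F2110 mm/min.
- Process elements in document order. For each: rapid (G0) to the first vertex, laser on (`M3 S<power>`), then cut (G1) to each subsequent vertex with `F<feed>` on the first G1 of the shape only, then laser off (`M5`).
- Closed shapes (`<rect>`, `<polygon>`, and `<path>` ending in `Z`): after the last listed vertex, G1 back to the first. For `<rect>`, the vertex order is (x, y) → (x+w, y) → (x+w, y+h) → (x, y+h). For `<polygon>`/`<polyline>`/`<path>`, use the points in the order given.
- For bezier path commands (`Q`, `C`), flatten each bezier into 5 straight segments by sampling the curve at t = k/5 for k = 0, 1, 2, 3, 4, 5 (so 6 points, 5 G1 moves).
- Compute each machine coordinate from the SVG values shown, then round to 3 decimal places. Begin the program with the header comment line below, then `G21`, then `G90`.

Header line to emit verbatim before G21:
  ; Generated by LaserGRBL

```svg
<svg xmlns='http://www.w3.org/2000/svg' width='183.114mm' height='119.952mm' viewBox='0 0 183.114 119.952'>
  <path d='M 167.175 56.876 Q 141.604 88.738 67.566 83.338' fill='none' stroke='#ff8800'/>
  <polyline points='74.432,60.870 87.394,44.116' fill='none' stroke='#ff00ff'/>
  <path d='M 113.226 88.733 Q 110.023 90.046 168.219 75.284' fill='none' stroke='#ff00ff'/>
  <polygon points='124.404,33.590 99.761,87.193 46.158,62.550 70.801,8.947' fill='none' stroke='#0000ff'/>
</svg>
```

Since the viewBox matches the mm dimensions, user units are millimetres directly. The only transform is the Y-flip y_m = 119.952 − y_svg.

Shape 1 is a quadratic bezier drawn with `<path>`. Its stroke #ff8800 means engrave at S122, F2110. After flipping Y the toolpath is (167.175,63.076) → (155.008,51.822) → (138.963,43.548) → (119.042,38.256) → (95.243,35.944) → (67.566,36.614).

Shape 2 is a line segment drawn with `<polyline>`. Its stroke #ff00ff means score at S488, F1353. After flipping Y the toolpath is (74.432,59.082) → (87.394,75.836).

Shape 3 is a quadratic bezier drawn with `<path>`. Its stroke #ff00ff means score at S488, F1353. After flipping Y the toolpath is (113.226,31.219) → (114.401,31.337) → (120.487,32.741) → (131.486,35.430) → (147.397,39.406) → (168.219,44.668).

Shape 4 is a regular polygon drawn with `<polygon>`. Its stroke #0000ff means cut at S875, F1038. After flipping Y the toolpath is (124.404,86.362) → (99.761,32.759) → (46.158,57.402) → (70.801,111.005) → (124.404,86.362), returning to the start.

; Generated by LaserGRBL
G21
G90
G0 X167.175 Y63.076
M3 S122
G1 X155.008 Y51.822 F2110
G1 X138.963 Y43.548
G1 X119.042 Y38.256
G1 X95.243 Y35.944
G1 X67.566 Y36.614
M5
G0 X74.432 Y59.082
M3 S488
G1 X87.394 Y75.836 F1353
M5
G0 X113.226 Y31.219
M3 S488
G1 X114.401 Y31.337 F1353
G1 X120.487 Y32.741
G1 X131.486 Y35.430
G1 X147.397 Y39.406
G1 X168.219 Y44.668
M5
G0 X124.404 Y86.362
M3 S875
G1 X99.761 Y32.759 F1038
G1 X46.158 Y57.402
G1 X70.801 Y111.005
G1 X124.404 Y86.362
M5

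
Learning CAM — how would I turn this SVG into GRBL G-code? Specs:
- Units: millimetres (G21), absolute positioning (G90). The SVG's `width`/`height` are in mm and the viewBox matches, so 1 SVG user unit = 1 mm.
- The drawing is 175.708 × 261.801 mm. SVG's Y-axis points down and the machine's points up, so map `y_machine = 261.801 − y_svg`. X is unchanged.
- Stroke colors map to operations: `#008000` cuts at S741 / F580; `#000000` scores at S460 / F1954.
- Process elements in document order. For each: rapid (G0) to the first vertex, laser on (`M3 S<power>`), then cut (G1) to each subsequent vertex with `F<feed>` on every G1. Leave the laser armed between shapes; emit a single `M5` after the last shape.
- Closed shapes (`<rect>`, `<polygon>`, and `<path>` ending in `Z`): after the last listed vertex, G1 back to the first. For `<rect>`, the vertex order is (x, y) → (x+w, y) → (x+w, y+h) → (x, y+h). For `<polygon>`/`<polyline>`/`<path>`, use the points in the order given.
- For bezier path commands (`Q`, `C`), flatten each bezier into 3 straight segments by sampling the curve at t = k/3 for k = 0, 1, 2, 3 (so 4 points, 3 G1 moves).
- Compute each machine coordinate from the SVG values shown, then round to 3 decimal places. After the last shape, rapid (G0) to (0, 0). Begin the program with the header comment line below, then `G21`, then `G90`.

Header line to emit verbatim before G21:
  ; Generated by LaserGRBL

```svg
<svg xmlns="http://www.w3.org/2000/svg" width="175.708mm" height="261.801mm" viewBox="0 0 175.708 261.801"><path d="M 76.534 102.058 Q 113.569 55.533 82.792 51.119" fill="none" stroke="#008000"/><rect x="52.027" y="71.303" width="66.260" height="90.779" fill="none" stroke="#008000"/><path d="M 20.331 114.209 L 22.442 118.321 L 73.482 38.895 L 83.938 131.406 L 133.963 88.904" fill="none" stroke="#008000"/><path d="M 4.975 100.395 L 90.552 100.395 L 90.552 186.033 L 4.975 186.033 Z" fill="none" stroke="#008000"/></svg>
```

1 u = 1 mm; y_m = 261.801 − y.

[1] `<path>` quadratic bezier, #008000→cut S741 F580: (76.534,159.743) → (93.689,186.081) → (95.775,203.060) → (82.792,210.682)

[2] `<rect>` rectangle, #008000→cut S741 F580: (52.027,190.498) → (118.287,190.498) → (118.287,99.719) → (52.027,99.719) → (52.027,190.498) (closed)

[3] `<path>` open polyline, #008000→cut S741 F580: (20.331,147.592) → (22.442,143.480) → (73.482,222.906) → (83.938,130.395) → (133.963,172.897)

[4] `<path>` rectangle, #008000→cut S741 F580: (4.975,161.406) → (90.552,161.406) → (90.552,75.768) → (4.975,75.768) → (4.975,161.406) (closed)

; Generated by LaserGRBL
G21
G90
G0 X76.534 Y159.743
M3 S741
G1 X93.689 Y186.081 F580
G1 X95.775 Y203.060 F580
G1 X82.792 Y210.682 F580
G0 X52.027 Y190.498
M3 S741
G1 X118.287 Y190.498 F580
G1 X118.287 Y99.719 F580
G1 X52.027 Y99.719 F580
G1 X52.027 Y190.498 F580
G0 X20.331 Y147.592
M3 S741
G1 X22.442 Y143.480 F580
G1 X73.482 Y222.906 F580
G1 X83.938 Y130.395 F580
G1 X133.963 Y172.897 F580
G0 X4.975 Y161.406
M3 S741
G1 X90.552 Y161.406 F580
G1 X90.552 Y75.768 F580
G1 X4.975 Y75.768 F580
G1 X4.975 Y161.406 F580
M5
G0 X0.000 Y0.000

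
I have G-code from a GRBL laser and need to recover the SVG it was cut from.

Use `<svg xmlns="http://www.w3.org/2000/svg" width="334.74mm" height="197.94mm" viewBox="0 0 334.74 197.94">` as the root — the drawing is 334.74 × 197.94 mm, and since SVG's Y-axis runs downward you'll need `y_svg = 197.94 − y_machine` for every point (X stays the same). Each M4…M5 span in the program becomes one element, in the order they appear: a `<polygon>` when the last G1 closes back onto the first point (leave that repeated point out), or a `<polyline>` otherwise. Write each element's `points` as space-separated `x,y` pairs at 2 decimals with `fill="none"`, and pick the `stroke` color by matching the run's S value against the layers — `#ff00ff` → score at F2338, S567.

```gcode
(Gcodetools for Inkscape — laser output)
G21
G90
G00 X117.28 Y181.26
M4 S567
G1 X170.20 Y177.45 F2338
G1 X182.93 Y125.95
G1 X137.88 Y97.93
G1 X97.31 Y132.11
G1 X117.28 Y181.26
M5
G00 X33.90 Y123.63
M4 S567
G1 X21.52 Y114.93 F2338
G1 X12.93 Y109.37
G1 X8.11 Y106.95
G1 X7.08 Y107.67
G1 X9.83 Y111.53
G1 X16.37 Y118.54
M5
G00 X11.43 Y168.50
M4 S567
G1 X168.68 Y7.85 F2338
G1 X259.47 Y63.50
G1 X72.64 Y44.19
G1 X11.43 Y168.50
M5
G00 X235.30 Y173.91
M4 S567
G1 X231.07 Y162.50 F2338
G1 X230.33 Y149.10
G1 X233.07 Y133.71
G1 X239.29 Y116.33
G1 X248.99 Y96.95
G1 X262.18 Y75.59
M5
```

<svg xmlns="http://www.w3.org/2000/svg" width="334.74mm" height="197.94mm" viewBox="0 0 334.74 197.94">
  <polygon points="117.28,16.68 170.20,20.49 182.93,71.99 137.88,100.01 97.31,65.83" fill="none" stroke="#ff00ff"/>
  <polyline points="33.90,74.31 21.52,83.01 12.93,88.57 8.11,90.99 7.08,90.27 9.83,86.41 16.37,79.40" fill="none" stroke="#ff00ff"/>
  <polygon points="11.43,29.44 168.68,190.09 259.47,134.44 72.64,153.75" fill="none" stroke="#ff00ff"/>
  <polyline points="235.30,24.03 231.07,35.44 230.33,48.84 233.07,64.23 239.29,81.61 248.99,100.99 262.18,122.35" fill="none" stroke="#ff00ff"/>
</svg>

Each laser-on run becomes one SVG element. Flip Y back into SVG space with y_svg = 197.94 − y_machine. Every run uses S567, so all elements get stroke `#ff00ff` (score).

Run 1: The run returns to its start, so emit a `<polygon>` with points (Y-flipped): 117.28,16.68 170.20,20.49 182.93,71.99 137.88,100.01 97.31,65.83.

Run 2: The run is open, so emit a `<polyline>` with points (Y-flipped): 33.90,74.31 21.52,83.01 12.93,88.57 8.11,90.99 7.08,90.27 9.83,86.41 16.37,79.40.

Run 3: The run returns to its start, so emit a `<polygon>` with points (Y-flipped): 11.43,29.44 168.68,190.09 259.47,134.44 72.64,153.75.

Run 4: The run is open, so emit a `<polyline>` with points (Y-flipped): 235.30,24.03 231.07,35.44 230.33,48.84 233.07,64.23 239.29,81.61 248.99,100.99 262.18,122.35.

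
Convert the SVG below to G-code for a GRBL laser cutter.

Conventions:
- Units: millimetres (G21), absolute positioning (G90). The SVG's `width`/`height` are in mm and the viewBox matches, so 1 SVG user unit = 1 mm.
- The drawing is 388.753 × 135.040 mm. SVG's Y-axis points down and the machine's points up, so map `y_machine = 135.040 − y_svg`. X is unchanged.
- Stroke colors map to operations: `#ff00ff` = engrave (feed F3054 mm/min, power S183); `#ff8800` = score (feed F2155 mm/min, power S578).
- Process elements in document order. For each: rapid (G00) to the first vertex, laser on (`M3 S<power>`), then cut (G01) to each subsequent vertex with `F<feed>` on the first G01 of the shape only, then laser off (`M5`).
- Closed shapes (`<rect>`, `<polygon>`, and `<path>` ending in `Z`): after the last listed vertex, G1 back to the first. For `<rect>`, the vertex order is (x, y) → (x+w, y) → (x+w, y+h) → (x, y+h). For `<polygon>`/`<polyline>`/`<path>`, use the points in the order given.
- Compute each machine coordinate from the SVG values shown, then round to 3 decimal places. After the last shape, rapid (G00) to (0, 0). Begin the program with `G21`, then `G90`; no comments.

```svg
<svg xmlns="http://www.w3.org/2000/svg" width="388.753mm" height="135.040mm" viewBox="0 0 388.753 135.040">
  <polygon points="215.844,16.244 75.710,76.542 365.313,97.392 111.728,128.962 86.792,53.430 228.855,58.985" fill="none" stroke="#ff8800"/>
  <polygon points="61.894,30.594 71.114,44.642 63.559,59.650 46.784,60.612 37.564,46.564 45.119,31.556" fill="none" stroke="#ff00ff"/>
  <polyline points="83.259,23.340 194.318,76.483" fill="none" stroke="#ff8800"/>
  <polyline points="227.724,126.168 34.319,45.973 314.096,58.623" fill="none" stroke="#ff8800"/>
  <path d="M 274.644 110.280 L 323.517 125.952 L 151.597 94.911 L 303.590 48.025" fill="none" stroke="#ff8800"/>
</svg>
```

G21
G90
G00 X215.844 Y118.796
M3 S578
G01 X75.710 Y58.498 F2155
G01 X365.313 Y37.648
G01 X111.728 Y6.078
G01 X86.792 Y81.610
G01 X228.855 Y76.055
G01 X215.844 Y118.796
M5
G00 X61.894 Y104.446
M3 S183
G01 X71.114 Y90.398 F3054
G01 X63.559 Y75.390
G01 X46.784 Y74.428
G01 X37.564 Y88.476
G01 X45.119 Y103.484
G01 X61.894 Y104.446
M5
G00 X83.259 Y111.700
M3 S578
G01 X194.318 Y58.557 F2155
M5
G00 X227.724 Y8.872
M3 S578
G01 X34.319 Y89.067 F2155
G01 X314.096 Y76.417
M5
G00 X274.644 Y24.760
M3 S578
G01 X323.517 Y9.088 F2155
G01 X151.597 Y40.129
G01 X303.590 Y87.015
M5
G00 X0.000 Y0.000

viewBox `0 0 388.753 135.040` with mm width/height → 1 unit = 1 mm. Flip: y_m = 135.040 − y_svg.

**Shape 1** — `<polygon>` closed polygon, stroke `#ff8800` → score (S578, F2155). Machine vertices: (215.844,118.796) → (75.710,58.498) → (365.313,37.648) → (111.728,6.078) → (86.792,81.610) → (228.855,76.055) → (215.844,118.796). Closed: final G1 returns to the first vertex.

**Shape 2** — `<polygon>` regular polygon, stroke `#ff00ff` → engrave (S183, F3054). Machine vertices: (61.894,104.446) → (71.114,90.398) → (63.559,75.390) → (46.784,74.428) → (37.564,88.476) → (45.119,103.484) → (61.894,104.446). Closed: final G1 returns to the first vertex.

**Shape 3** — `<polyline>` line segment, stroke `#ff8800` → score (S578, F2155). Machine vertices: (83.259,111.700) → (194.318,58.557). Open path.

**Shape 4** — `<polyline>` open polyline, stroke `#ff8800` → score (S578, F2155). Machine vertices: (227.724,8.872) → (34.319,89.067) → (314.096,76.417). Open path.

**Shape 5** — `<path>` open polyline, stroke `#ff8800` → score (S578, F2155). Machine vertices: (274.644,24.760) → (323.517,9.088) → (151.597,40.129) → (303.590,87.015). Open path.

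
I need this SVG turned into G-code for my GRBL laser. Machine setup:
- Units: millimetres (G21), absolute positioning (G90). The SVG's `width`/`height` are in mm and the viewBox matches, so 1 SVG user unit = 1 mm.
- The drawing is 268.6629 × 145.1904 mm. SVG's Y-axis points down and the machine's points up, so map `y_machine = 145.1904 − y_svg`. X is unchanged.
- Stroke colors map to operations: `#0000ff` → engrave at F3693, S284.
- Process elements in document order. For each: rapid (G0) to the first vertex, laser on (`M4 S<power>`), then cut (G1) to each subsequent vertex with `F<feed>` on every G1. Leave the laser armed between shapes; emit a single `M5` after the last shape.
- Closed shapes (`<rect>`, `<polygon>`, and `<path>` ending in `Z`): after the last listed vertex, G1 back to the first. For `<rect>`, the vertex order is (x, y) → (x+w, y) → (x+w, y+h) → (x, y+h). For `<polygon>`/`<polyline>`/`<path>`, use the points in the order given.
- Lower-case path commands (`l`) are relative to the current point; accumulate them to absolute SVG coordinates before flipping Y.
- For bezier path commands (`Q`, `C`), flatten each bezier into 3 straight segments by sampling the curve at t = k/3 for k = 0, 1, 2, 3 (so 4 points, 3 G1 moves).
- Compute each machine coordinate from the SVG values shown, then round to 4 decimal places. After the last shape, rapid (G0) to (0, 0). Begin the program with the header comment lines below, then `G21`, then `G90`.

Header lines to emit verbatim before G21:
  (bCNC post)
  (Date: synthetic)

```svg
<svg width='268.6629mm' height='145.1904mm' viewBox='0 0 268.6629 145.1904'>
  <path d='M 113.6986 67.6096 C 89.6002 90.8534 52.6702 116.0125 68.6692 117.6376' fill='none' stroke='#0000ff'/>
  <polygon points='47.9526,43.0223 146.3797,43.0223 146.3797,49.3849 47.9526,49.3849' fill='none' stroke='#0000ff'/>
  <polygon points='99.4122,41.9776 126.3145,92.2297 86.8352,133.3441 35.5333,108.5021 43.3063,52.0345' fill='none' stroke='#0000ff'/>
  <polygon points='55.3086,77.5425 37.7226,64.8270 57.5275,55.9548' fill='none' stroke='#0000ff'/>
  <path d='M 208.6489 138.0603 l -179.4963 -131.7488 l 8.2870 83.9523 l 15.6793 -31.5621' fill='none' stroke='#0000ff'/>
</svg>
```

(bCNC post)
(Date: synthetic)
G21
G90
G0 X113.6986 Y77.5808
M4 S284
G1 X87.7586 Y54.6411 F3693
G1 X67.8776 Y36.0800 F3693
G1 X68.6692 Y27.5528 F3693
G0 X47.9526 Y102.1681
M4 S284
G1 X146.3797 Y102.1681 F3693
G1 X146.3797 Y95.8055 F3693
G1 X47.9526 Y95.8055 F3693
G1 X47.9526 Y102.1681 F3693
G0 X99.4122 Y103.2128
M4 S284
G1 X126.3145 Y52.9607 F3693
G1 X86.8352 Y11.8463 F3693
G1 X35.5333 Y36.6883 F3693
G1 X43.3063 Y93.1559 F3693
G1 X99.4122 Y103.2128 F3693
G0 X55.3086 Y67.6479
M4 S284
G1 X37.7226 Y80.3634 F3693
G1 X57.5275 Y89.2356 F3693
G1 X55.3086 Y67.6479 F3693
G0 X208.6489 Y7.1301
M4 S284
G1 X29.1526 Y138.8789 F3693
G1 X37.4396 Y54.9266 F3693
G1 X53.1189 Y86.4887 F3693
M5
G0 X0.0000 Y0.0000

1 u = 1 mm; y_m = 145.1904 − y.

[1] `<path>` cubic bezier, #0000ff→engrave S284 F3693: (113.6986,77.5808) → (87.7586,54.6411) → (67.8776,36.0800) → (68.6692,27.5528)

[2] `<polygon>` rectangle, #0000ff→engrave S284 F3693: (47.9526,102.1681) → (146.3797,102.1681) → (146.3797,95.8055) → (47.9526,95.8055) → (47.9526,102.1681) (closed)

[3] `<polygon>` regular polygon, #0000ff→engrave S284 F3693: (99.4122,103.2128) → (126.3145,52.9607) → (86.8352,11.8463) → (35.5333,36.6883) → (43.3063,93.1559) → (99.4122,103.2128) (closed)

[4] `<polygon>` regular polygon, #0000ff→engrave S284 F3693: (55.3086,67.6479) → (37.7226,80.3634) → (57.5275,89.2356) → (55.3086,67.6479) (closed)

[5] `<path>` open polyline, #0000ff→engrave S284 F3693: (208.6489,7.1301) → (29.1526,138.8789) → (37.4396,54.9266) → (53.1189,86.4887)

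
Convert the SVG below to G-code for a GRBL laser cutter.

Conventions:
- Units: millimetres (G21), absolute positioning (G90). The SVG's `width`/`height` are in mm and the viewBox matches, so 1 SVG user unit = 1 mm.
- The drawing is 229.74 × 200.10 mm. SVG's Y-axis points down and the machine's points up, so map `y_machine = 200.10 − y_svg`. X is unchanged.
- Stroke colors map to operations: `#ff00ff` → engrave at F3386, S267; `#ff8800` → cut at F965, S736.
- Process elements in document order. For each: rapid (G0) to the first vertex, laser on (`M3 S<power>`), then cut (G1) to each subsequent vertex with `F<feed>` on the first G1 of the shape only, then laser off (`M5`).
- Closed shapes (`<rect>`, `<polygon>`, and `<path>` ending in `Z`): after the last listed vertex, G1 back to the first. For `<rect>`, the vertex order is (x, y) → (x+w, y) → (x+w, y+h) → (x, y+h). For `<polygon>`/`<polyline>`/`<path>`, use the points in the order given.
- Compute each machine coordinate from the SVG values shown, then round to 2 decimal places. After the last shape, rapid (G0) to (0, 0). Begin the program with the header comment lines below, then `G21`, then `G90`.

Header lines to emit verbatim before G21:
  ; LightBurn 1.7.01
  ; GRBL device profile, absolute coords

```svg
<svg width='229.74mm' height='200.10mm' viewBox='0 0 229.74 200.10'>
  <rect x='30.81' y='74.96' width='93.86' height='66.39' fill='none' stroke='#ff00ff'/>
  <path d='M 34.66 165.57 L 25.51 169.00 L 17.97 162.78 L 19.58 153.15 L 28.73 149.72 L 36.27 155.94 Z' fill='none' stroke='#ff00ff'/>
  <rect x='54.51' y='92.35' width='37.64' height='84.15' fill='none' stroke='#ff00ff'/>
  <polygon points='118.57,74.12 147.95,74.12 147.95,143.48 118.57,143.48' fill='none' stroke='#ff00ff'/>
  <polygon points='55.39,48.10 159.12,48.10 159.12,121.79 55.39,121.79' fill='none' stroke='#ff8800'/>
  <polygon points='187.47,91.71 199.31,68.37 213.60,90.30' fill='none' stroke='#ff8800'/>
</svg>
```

; LightBurn 1.7.01
; GRBL device profile, absolute coords
G21
G90
G0 X30.81 Y125.14
M3 S267
G1 X124.67 Y125.14 F3386
G1 X124.67 Y58.75
G1 X30.81 Y58.75
G1 X30.81 Y125.14
M5
G0 X34.66 Y34.53
M3 S267
G1 X25.51 Y31.10 F3386
G1 X17.97 Y37.32
G1 X19.58 Y46.95
G1 X28.73 Y50.38
G1 X36.27 Y44.16
G1 X34.66 Y34.53
M5
G0 X54.51 Y107.75
M3 S267
G1 X92.15 Y107.75 F3386
G1 X92.15 Y23.60
G1 X54.51 Y23.60
G1 X54.51 Y107.75
M5
G0 X118.57 Y125.98
M3 S267
G1 X147.95 Y125.98 F3386
G1 X147.95 Y56.62
G1 X118.57 Y56.62
G1 X118.57 Y125.98
M5
G0 X55.39 Y152.00
M3 S736
G1 X159.12 Y152.00 F965
G1 X159.12 Y78.31
G1 X55.39 Y78.31
G1 X55.39 Y152.00
M5
G0 X187.47 Y108.39
M3 S736
G1 X199.31 Y131.73 F965
G1 X213.60 Y109.80
G1 X187.47 Y108.39
M5
G0 X0.00 Y0.00

viewBox `0 0 229.74 200.10` with mm width/height → 1 unit = 1 mm. Flip: y_m = 200.10 − y_svg.

**Shape 1** — `<rect>` rectangle, stroke `#ff00ff` → engrave (S267, F3386). Machine vertices: (30.81,125.14) → (124.67,125.14) → (124.67,58.75) → (30.81,58.75) → (30.81,125.14). Closed: final G1 returns to the first vertex.

**Shape 2** — `<path>` regular polygon, stroke `#ff00ff` → engrave (S267, F3386). Machine vertices: (34.66,34.53) → (25.51,31.10) → (17.97,37.32) → (19.58,46.95) → (28.73,50.38) → (36.27,44.16) → (34.66,34.53). Closed: final G1 returns to the first vertex.

**Shape 3** — `<rect>` rectangle, stroke `#ff00ff` → engrave (S267, F3386). Machine vertices: (54.51,107.75) → (92.15,107.75) → (92.15,23.60) → (54.51,23.60) → (54.51,107.75). Closed: final G1 returns to the first vertex.

**Shape 4** — `<polygon>` rectangle, stroke `#ff00ff` → engrave (S267, F3386). Machine vertices: (118.57,125.98) → (147.95,125.98) → (147.95,56.62) → (118.57,56.62) → (118.57,125.98). Closed: final G1 returns to the first vertex.

**Shape 5** — `<polygon>` rectangle, stroke `#ff8800` → cut (S736, F965). Machine vertices: (55.39,152.00) → (159.12,152.00) → (159.12,78.31) → (55.39,78.31) → (55.39,152.00). Closed: final G1 returns to the first vertex.

**Shape 6** — `<polygon>` regular polygon, stroke `#ff8800` → cut (S736, F965). Machine vertices: (187.47,108.39) → (199.31,131.73) → (213.60,109.80) → (187.47,108.39). Closed: final G1 returns to the first vertex.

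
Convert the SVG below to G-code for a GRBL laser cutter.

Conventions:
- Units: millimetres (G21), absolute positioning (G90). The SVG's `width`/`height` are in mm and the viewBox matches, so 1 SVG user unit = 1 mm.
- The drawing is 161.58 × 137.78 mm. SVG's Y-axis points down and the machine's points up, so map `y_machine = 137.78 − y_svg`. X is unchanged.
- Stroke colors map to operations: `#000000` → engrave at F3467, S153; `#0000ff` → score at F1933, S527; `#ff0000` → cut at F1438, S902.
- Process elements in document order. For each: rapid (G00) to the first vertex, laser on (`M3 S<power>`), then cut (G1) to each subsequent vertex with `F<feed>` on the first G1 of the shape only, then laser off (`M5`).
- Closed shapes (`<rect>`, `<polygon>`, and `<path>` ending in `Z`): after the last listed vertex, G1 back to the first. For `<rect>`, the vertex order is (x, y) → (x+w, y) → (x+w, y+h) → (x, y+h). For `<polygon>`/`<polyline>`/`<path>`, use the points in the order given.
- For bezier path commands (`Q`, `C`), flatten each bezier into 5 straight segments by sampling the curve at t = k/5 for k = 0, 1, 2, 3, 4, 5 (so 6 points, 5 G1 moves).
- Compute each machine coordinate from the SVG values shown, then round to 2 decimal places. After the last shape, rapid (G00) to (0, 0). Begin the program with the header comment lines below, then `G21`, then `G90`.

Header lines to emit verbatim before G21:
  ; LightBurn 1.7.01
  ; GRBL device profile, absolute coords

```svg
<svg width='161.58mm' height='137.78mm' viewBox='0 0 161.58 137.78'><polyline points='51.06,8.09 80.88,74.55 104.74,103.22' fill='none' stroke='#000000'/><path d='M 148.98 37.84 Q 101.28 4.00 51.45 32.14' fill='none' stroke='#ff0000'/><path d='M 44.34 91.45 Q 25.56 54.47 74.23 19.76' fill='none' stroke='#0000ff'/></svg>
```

Since the viewBox matches the mm dimensions, user units are millimetres directly. The only transform is the Y-flip y_m = 137.78 − y_svg.

Shape 1 is a open polyline drawn with `<polyline>`. Its stroke #000000 means engrave at S153, F3467. After flipping Y the toolpath is (51.06,129.69) → (80.88,63.23) → (104.74,34.56).

Shape 2 is a quadratic bezier drawn with `<path>`. Its stroke #ff0000 means cut at S902, F1438. After flipping Y the toolpath is (148.98,99.94) → (129.81,111.00) → (110.48,117.10) → (90.97,118.24) → (71.30,114.42) → (51.45,105.64).

Shape 3 is a quadratic bezier drawn with `<path>`. Its stroke #0000ff means score at S527, F1933. After flipping Y the toolpath is (44.34,46.33) → (39.53,61.03) → (40.11,75.55) → (46.09,89.89) → (57.46,104.05) → (74.23,118.02).

; LightBurn 1.7.01
; GRBL device profile, absolute coords
G21
G90
G00 X51.06 Y129.69
M3 S153
G1 X80.88 Y63.23 F3467
G1 X104.74 Y34.56
M5
G00 X148.98 Y99.94
M3 S902
G1 X129.81 Y111.00 F1438
G1 X110.48 Y117.10
G1 X90.97 Y118.24
G1 X71.30 Y114.42
G1 X51.45 Y105.64
M5
G00 X44.34 Y46.33
M3 S527
G1 X39.53 Y61.03 F1933
G1 X40.11 Y75.55
G1 X46.09 Y89.89
G1 X57.46 Y104.05
G1 X74.23 Y118.02
M5
G00 X0.00 Y0.00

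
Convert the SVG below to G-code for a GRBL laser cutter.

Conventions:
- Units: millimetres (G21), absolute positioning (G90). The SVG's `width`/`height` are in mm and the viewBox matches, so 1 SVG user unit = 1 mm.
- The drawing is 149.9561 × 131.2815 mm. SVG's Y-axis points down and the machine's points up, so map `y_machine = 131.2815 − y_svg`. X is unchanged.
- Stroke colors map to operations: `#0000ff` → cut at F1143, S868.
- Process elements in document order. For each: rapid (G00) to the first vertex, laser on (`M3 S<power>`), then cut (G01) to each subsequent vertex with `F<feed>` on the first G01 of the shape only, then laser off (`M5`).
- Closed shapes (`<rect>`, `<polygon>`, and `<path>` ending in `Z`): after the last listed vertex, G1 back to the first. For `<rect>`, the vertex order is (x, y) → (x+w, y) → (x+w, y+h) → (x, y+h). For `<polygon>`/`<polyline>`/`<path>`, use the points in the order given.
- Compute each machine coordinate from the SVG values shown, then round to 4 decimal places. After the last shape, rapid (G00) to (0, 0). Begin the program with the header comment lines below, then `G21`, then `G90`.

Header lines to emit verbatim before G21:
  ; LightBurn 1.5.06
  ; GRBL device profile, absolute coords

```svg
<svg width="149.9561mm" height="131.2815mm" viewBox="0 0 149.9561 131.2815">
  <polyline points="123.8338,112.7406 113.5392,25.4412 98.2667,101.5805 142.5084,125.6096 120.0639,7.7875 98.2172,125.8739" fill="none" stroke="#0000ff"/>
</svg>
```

Since the viewBox matches the mm dimensions, user units are millimetres directly. The only transform is the Y-flip y_m = 131.2815 − y_svg.

Shape 1 is a open polyline drawn with `<polyline>`. Its stroke #0000ff means cut at S868, F1143. After flipping Y the toolpath is (123.8338,18.5409) → (113.5392,105.8403) → (98.2667,29.7010) → (142.5084,5.6719) → (120.0639,123.4940) → (98.2172,5.4076).

; LightBurn 1.5.06
; GRBL device profile, absolute coords
G21
G90
G00 X123.8338 Y18.5409
M3 S868
G01 X113.5392 Y105.8403 F1143
G01 X98.2667 Y29.7010
G01 X142.5084 Y5.6719
G01 X120.0639 Y123.4940
G01 X98.2172 Y5.4076
M5
G00 X0.0000 Y0.0000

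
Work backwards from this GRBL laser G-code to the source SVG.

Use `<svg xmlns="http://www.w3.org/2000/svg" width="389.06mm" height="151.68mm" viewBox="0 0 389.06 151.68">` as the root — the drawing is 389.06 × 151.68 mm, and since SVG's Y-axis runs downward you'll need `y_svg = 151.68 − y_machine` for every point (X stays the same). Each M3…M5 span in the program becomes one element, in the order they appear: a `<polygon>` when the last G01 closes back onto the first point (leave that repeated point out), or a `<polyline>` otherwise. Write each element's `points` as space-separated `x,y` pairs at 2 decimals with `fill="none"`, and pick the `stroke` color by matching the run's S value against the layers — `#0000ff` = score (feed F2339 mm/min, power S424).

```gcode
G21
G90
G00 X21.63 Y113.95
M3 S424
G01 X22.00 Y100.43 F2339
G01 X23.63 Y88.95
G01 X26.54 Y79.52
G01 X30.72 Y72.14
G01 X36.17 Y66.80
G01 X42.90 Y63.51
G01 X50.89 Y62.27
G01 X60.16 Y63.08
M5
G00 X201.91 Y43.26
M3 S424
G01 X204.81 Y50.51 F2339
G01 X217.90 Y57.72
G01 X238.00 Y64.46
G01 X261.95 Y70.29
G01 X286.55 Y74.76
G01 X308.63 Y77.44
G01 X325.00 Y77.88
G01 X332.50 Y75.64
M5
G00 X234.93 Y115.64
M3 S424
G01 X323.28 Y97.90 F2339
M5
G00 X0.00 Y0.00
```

<svg xmlns="http://www.w3.org/2000/svg" width="389.06mm" height="151.68mm" viewBox="0 0 389.06 151.68">
  <polyline points="21.63,37.73 22.00,51.25 23.63,62.73 26.54,72.16 30.72,79.54 36.17,84.88 42.90,88.17 50.89,89.41 60.16,88.60" fill="none" stroke="#0000ff"/>
  <polyline points="201.91,108.42 204.81,101.17 217.90,93.96 238.00,87.22 261.95,81.39 286.55,76.92 308.63,74.24 325.00,73.80 332.50,76.04" fill="none" stroke="#0000ff"/>
  <polyline points="234.93,36.04 323.28,53.78" fill="none" stroke="#0000ff"/>
</svg>

Each laser-on run becomes one SVG element. Flip Y back into SVG space with y_svg = 151.68 − y_machine. Every run uses S424, so all elements get stroke `#0000ff` (score).

Run 1: The run is open, so emit a `<polyline>` with points (Y-flipped): 21.63,37.73 22.00,51.25 23.63,62.73 26.54,72.16 30.72,79.54 36.17,84.88 42.90,88.17 50.89,89.41 60.16,88.60.

Run 2: The run is open, so emit a `<polyline>` with points (Y-flipped): 201.91,108.42 204.81,101.17 217.90,93.96 238.00,87.22 261.95,81.39 286.55,76.92 308.63,74.24 325.00,73.80 332.50,76.04.

Run 3: The run is open, so emit a `<polyline>` with points (Y-flipped): 234.93,36.04 323.28,53.78.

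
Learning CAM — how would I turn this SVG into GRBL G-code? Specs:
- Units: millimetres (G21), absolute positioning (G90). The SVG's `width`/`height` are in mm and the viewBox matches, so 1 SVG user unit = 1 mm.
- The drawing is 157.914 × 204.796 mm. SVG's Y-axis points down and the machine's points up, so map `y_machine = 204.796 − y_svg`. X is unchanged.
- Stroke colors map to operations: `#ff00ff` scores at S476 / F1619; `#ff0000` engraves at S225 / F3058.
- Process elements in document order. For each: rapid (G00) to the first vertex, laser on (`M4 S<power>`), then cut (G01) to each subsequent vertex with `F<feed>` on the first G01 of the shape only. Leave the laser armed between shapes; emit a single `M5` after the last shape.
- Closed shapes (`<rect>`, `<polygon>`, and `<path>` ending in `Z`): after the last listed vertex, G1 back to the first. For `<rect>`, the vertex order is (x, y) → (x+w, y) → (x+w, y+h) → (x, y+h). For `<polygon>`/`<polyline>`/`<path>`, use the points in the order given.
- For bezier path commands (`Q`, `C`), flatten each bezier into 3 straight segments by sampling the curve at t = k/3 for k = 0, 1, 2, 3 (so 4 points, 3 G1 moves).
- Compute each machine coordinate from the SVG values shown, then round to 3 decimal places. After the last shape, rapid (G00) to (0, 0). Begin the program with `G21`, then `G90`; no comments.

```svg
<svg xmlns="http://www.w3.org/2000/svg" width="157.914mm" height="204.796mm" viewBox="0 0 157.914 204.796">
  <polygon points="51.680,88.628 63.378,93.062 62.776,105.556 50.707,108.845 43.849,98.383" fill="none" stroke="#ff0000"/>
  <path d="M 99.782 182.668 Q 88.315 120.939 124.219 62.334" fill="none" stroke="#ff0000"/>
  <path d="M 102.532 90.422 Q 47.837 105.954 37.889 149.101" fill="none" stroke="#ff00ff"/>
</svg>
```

G21
G90
G00 X51.680 Y116.168
M4 S225
G01 X63.378 Y111.734 F3058
G01 X62.776 Y99.240
G01 X50.707 Y95.951
G01 X43.849 Y106.413
G01 X51.680 Y116.168
G00 X99.782 Y22.128
M4 S225
G01 X97.401 Y62.934 F3058
G01 X105.546 Y103.045
G01 X124.219 Y142.462
G00 X102.532 Y114.374
M4 S476
G01 X71.041 Y100.951 F1619
G01 X49.493 Y81.391
G01 X37.889 Y55.695
M5
G00 X0.000 Y0.000

viewBox `0 0 157.914 204.796` with mm width/height → 1 unit = 1 mm. Flip: y_m = 204.796 − y_svg.

**Shape 1** — `<polygon>` regular polygon, stroke `#ff0000` → engrave (S225, F3058). Machine vertices: (51.680,116.168) → (63.378,111.734) → (62.776,99.240) → (50.707,95.951) → (43.849,106.413) → (51.680,116.168). Closed: final G1 returns to the first vertex.

**Shape 2** — `<path>` quadratic bezier, stroke `#ff0000` → engrave (S225, F3058). Control points (SVG): P0=(99.782,182.668), P1=(88.315,120.939), P2=(124.219,62.334); sampled at t=k/3. Machine vertices: (99.782,22.128) → (97.401,62.934) → (105.546,103.045) → (124.219,142.462). Open path.

**Shape 3** — `<path>` quadratic bezier, stroke `#ff00ff` → score (S476, F1619). Control points (SVG): P0=(102.532,90.422), P1=(47.837,105.954), P2=(37.889,149.101); sampled at t=k/3. Machine vertices: (102.532,114.374) → (71.041,100.951) → (49.493,81.391) → (37.889,55.695). Open path.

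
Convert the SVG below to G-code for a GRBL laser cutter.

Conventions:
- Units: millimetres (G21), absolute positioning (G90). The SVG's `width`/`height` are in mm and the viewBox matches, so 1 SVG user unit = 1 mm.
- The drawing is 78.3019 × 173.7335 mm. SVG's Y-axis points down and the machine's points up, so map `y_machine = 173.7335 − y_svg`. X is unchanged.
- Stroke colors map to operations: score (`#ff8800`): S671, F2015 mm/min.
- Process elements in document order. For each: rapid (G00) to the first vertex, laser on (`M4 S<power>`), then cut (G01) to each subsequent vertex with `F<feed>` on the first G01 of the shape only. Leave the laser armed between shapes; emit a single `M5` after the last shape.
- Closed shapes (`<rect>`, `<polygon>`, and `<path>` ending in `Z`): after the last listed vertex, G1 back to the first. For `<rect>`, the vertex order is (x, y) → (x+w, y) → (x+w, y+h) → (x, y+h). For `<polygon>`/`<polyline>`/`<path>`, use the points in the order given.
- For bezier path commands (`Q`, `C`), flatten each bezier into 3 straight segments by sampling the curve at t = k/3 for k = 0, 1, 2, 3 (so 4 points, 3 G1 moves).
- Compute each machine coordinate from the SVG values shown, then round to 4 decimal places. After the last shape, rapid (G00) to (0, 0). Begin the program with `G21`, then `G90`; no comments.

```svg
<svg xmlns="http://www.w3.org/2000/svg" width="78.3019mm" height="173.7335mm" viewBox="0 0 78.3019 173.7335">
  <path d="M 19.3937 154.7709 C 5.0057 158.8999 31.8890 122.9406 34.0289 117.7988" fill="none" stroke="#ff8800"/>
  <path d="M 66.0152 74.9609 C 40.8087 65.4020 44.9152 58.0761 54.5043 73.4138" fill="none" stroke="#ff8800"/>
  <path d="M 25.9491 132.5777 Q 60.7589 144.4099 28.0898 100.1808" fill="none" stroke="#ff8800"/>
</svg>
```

G21
G90
G00 X19.3937 Y18.9626
M4 S671
G01 X16.3178 Y25.5702 F2015
G01 X26.0862 Y43.1465
G01 X34.0289 Y55.9347
G00 X66.0152 Y98.7726
M4 S671
G01 X49.6971 Y106.8305 F2015
G01 X47.6253 Y108.8596
G01 X54.5043 Y100.3197
G00 X25.9491 Y41.1558
M4 S671
G01 X41.6580 Y39.4967 F2015
G01 X42.3715 Y50.2957
G01 X28.0898 Y73.5527
M5
G00 X0.0000 Y0.0000

Since the viewBox matches the mm dimensions, user units are millimetres directly. The only transform is the Y-flip y_m = 173.7335 − y_svg.

Shape 1 is a cubic bezier drawn with `<path>`. Its stroke #ff8800 means score at S671, F2015. After flipping Y the toolpath is (19.3937,18.9626) → (16.3178,25.5702) → (26.0862,43.1465) → (34.0289,55.9347).

Shape 2 is a cubic bezier drawn with `<path>`. Its stroke #ff8800 means score at S671, F2015. After flipping Y the toolpath is (66.0152,98.7726) → (49.6971,106.8305) → (47.6253,108.8596) → (54.5043,100.3197).

Shape 3 is a quadratic bezier drawn with `<path>`. Its stroke #ff8800 means score at S671, F2015. After flipping Y the toolpath is (25.9491,41.1558) → (41.6580,39.4967) → (42.3715,50.2957) → (28.0898,73.5527).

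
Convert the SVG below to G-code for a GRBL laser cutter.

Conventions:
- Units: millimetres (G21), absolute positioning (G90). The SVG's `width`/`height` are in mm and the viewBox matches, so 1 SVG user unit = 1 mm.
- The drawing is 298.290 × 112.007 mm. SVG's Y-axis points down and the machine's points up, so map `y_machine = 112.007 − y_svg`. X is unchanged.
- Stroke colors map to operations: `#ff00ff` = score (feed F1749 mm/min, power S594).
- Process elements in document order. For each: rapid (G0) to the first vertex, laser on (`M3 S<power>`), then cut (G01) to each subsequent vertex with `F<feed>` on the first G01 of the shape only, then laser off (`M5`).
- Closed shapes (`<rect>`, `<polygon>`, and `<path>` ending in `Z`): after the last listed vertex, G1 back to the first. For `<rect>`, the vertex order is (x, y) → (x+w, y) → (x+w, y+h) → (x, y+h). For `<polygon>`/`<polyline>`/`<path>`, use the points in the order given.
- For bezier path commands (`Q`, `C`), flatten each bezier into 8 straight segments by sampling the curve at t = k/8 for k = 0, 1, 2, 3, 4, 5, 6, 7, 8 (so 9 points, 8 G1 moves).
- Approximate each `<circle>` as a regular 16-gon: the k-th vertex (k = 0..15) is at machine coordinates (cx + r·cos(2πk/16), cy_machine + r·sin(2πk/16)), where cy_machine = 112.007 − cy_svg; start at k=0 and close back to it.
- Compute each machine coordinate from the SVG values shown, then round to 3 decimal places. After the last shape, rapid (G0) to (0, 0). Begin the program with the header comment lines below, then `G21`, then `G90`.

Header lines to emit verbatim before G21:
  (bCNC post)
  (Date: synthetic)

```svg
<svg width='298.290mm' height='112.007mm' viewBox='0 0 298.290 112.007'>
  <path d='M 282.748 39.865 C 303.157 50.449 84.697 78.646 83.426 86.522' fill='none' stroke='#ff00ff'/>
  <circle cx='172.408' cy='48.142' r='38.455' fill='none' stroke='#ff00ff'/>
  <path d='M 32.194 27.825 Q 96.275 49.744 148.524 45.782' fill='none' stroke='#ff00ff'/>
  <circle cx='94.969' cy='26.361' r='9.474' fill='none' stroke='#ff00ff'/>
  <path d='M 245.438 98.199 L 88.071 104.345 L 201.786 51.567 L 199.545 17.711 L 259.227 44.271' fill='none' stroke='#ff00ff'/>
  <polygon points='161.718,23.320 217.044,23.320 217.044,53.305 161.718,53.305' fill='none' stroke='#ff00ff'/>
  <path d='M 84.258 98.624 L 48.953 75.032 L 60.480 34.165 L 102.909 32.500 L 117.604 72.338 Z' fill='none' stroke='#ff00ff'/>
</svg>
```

(bCNC post)
(Date: synthetic)
G21
G90
G0 X282.748 Y72.142
M3 S594
G01 X280.095 Y67.421 F1749
G01 X260.393 Y61.494
G01 X228.985 Y54.805
G01 X191.217 Y47.798
G01 X152.433 Y40.918
G01 X117.976 Y34.609
G01 X93.193 Y29.317
G01 X83.426 Y25.485
M5
G0 X210.863 Y63.865
M3 S594
G01 X207.936 Y78.581 F1749
G01 X199.600 Y91.057
G01 X187.124 Y99.393
G01 X172.408 Y102.320
G01 X157.692 Y99.393
G01 X145.216 Y91.057
G01 X136.880 Y78.581
G01 X133.953 Y63.865
G01 X136.880 Y49.149
G01 X145.216 Y36.673
G01 X157.692 Y28.337
G01 X172.408 Y25.410
G01 X187.124 Y28.337
G01 X199.600 Y36.673
G01 X207.936 Y49.149
G01 X210.863 Y63.865
M5
G0 X32.194 Y84.182
M3 S594
G01 X48.029 Y79.107 F1749
G01 X63.495 Y74.840
G01 X78.591 Y71.382
G01 X93.317 Y68.733
G01 X107.673 Y66.893
G01 X121.660 Y65.862
G01 X135.277 Y65.639
G01 X148.524 Y66.225
M5
G0 X104.443 Y85.646
M3 S594
G01 X103.722 Y89.272 F1749
G01 X101.668 Y92.345
G01 X98.595 Y94.399
G01 X94.969 Y95.120
G01 X91.343 Y94.399
G01 X88.270 Y92.345
G01 X86.216 Y89.272
G01 X85.495 Y85.646
G01 X86.216 Y82.020
G01 X88.270 Y78.947
G01 X91.343 Y76.893
G01 X94.969 Y76.172
G01 X98.595 Y76.893
G01 X101.668 Y78.947
G01 X103.722 Y82.020
G01 X104.443 Y85.646
M5
G0 X245.438 Y13.808
M3 S594
G01 X88.071 Y7.662 F1749
G01 X201.786 Y60.440
G01 X199.545 Y94.296
G01 X259.227 Y67.736
M5
G0 X161.718 Y88.687
M3 S594
G01 X217.044 Y88.687 F1749
G01 X217.044 Y58.702
G01 X161.718 Y58.702
G01 X161.718 Y88.687
M5
G0 X84.258 Y13.383
M3 S594
G01 X48.953 Y36.975 F1749
G01 X60.480 Y77.842
G01 X102.909 Y79.507
G01 X117.604 Y39.669
G01 X84.258 Y13.383
M5
G0 X0.000 Y0.000

viewBox `0 0 298.290 112.007` with mm width/height → 1 unit = 1 mm. Flip: y_m = 112.007 − y_svg.

**Shape 1** — `<path>` cubic bezier, stroke `#ff00ff` → score (S594, F1749). Control points (SVG): P0=(282.748,39.865), P1=(303.157,50.449), P2=(84.697,78.646), P3=(83.426,86.522); sampled at t=k/8. Machine vertices: (282.748,72.142) → (280.095,67.421) → (260.393,61.494) → (228.985,54.805) → (191.217,47.798) → (152.433,40.918) → (117.976,34.609) → (93.193,29.317) → (83.426,25.485). Open path.

**Shape 2** — `<circle>` circle, stroke `#ff00ff` → score (S594, F1749). Machine vertices: (210.863,63.865) → (207.936,78.581) → (199.600,91.057) → (187.124,99.393) → (172.408,102.320) → (157.692,99.393) → (145.216,91.057) → (136.880,78.581) → (133.953,63.865) → (136.880,49.149) → (145.216,36.673) → (157.692,28.337) → (172.408,25.410) → (187.124,28.337) → (199.600,36.673) → (207.936,49.149) → (210.863,63.865). Closed: final G1 returns to the first vertex.

**Shape 3** — `<path>` quadratic bezier, stroke `#ff00ff` → score (S594, F1749). Control points (SVG): P0=(32.194,27.825), P1=(96.275,49.744), P2=(148.524,45.782); sampled at t=k/8. Machine vertices: (32.194,84.182) → (48.029,79.107) → (63.495,74.840) → (78.591,71.382) → (93.317,68.733) → (107.673,66.893) → (121.660,65.862) → (135.277,65.639) → (148.524,66.225). Open path.

**Shape 4** — `<circle>` circle, stroke `#ff00ff` → score (S594, F1749). Machine vertices: (104.443,85.646) → (103.722,89.272) → (101.668,92.345) → (98.595,94.399) → (94.969,95.120) → (91.343,94.399) → (88.270,92.345) → (86.216,89.272) → (85.495,85.646) → (86.216,82.020) → (88.270,78.947) → (91.343,76.893) → (94.969,76.172) → (98.595,76.893) → (101.668,78.947) → (103.722,82.020) → (104.443,85.646). Closed: final G1 returns to the first vertex.

**Shape 5** — `<path>` open polyline, stroke `#ff00ff` → score (S594, F1749). Machine vertices: (245.438,13.808) → (88.071,7.662) → (201.786,60.440) → (199.545,94.296) → (259.227,67.736). Open path.

**Shape 6** — `<polygon>` rectangle, stroke `#ff00ff` → score (S594, F1749). Machine vertices: (161.718,88.687) → (217.044,88.687) → (217.044,58.702) → (161.718,58.702) → (161.718,88.687). Closed: final G1 returns to the first vertex.

**Shape 7** — `<path>` regular polygon, stroke `#ff00ff` → score (S594, F1749). Machine vertices: (84.258,13.383) → (48.953,36.975) → (60.480,77.842) → (102.909,79.507) → (117.604,39.669) → (84.258,13.383). Closed: final G1 returns to the first vertex.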